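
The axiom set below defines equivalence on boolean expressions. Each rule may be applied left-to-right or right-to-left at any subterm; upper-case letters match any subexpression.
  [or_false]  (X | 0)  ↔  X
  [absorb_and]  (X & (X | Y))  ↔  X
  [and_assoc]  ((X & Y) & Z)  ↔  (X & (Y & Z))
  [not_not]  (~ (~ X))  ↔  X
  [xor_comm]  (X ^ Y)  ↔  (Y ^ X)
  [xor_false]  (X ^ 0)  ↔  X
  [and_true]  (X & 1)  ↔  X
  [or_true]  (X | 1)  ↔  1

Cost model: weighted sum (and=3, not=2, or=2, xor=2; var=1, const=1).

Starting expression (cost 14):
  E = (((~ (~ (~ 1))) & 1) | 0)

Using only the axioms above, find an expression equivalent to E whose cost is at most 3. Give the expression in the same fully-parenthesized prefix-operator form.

(1) (((~ (~ (~ 1))) & 1) | 0)  =[or_false →]=  ((~ (~ (~ 1))) & 1)
(2) ((~ (~ (~ 1))) & 1)  =[and_true →]=  (~ (~ (~ 1)))
(3) (~ (~ (~ 1)))  =[not_not →]=  (~ 1)    ⊢ cost 3, within 3

(~ 1)   [cost 3]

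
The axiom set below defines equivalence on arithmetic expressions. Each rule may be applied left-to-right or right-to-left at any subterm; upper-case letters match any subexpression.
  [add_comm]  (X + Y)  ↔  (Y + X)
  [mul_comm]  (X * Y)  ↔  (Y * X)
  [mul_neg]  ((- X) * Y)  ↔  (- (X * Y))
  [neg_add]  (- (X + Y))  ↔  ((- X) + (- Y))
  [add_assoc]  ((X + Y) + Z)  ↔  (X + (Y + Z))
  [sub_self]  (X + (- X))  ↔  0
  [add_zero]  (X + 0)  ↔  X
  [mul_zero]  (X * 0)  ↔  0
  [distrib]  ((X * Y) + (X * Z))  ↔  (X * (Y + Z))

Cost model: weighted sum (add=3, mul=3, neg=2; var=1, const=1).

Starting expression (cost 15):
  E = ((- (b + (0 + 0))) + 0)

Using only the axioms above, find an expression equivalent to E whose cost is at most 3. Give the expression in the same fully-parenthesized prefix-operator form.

step 1: add_zero (→) rewrites (0 + 0) into 0, now ((- (b + 0)) + 0)
step 2: add_zero (→) rewrites ((- (b + 0)) + 0) into (- (b + 0))
step 3: add_zero (→) rewrites (b + 0) into b, reaching cost 3 (bound 3)

(- b)   [cost 3]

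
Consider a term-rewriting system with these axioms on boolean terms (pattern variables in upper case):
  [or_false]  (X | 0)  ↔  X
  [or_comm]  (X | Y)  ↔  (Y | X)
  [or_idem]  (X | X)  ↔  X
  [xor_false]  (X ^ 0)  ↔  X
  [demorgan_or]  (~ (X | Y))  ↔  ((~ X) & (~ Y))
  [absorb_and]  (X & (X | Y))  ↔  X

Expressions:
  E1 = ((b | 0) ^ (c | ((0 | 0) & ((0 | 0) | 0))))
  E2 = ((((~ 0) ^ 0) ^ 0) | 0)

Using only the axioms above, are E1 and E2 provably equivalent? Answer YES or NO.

Every axiom is a valid identity, so a rewrite proof would force E1 and E2 to agree under every assignment.
At b=0, c=0: E1 = 0 but E2 = 1; they differ, so no derivation exists.

NO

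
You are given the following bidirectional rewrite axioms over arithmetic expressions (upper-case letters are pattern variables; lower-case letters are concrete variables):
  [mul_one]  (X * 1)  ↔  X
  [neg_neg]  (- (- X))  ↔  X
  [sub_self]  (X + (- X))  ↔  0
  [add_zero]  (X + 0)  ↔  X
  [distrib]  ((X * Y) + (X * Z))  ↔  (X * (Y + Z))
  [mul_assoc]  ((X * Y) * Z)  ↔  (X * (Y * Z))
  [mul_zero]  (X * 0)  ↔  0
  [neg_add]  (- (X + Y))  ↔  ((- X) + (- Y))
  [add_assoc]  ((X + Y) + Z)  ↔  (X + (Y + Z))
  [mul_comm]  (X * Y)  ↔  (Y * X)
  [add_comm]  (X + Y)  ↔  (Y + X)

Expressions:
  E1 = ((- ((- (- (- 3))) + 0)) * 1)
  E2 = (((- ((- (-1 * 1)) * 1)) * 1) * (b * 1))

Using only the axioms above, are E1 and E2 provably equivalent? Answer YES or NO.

All listed rules preserve value, hence provable equivalence implies equal values everywhere; look for a separating assignment.
b=0 gives E1 ↦ 3, E2 ↦ 0; values differ ⇒ not provably equivalent.

NO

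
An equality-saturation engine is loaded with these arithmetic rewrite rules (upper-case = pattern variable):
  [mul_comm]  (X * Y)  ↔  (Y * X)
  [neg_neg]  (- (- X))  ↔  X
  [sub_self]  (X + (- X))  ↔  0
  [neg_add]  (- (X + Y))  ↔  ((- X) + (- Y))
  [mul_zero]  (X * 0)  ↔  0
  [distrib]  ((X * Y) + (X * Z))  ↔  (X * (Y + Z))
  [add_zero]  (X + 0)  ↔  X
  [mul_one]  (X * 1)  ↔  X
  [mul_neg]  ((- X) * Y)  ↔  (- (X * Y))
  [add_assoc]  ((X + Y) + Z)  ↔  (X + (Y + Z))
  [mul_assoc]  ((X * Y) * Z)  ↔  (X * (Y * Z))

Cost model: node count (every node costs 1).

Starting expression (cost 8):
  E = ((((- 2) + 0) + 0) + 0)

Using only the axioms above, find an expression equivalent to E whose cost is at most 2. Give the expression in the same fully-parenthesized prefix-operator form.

(- 2)   [cost 2]

1. [add_zero →] ((((- 2) + 0) + 0) + 0)  →  (((- 2) + 0) + 0)
2. [add_zero →] (((- 2) + 0) + 0)  →  ((- 2) + 0)
3. [add_zero →] ((- 2) + 0)  →  (- 2);  cost 2 ≤ 2, done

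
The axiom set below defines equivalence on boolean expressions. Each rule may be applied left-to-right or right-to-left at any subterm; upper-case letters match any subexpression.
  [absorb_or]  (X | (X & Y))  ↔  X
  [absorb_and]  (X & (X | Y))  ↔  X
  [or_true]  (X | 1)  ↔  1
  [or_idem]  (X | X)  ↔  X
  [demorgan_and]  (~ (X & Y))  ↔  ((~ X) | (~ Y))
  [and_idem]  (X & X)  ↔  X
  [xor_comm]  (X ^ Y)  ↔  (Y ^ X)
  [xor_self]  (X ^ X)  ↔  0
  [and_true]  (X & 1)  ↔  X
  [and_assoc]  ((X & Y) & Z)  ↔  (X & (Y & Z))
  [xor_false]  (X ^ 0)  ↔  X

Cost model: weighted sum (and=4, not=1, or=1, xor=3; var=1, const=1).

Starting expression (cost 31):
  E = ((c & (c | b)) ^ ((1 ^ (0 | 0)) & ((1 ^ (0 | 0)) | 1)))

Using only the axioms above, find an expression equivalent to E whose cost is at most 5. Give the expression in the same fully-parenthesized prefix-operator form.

(c ^ 1)   [cost 5]

(1) ((1 ^ (0 | 0)) & ((1 ^ (0 | 0)) | 1))  =[absorb_and →]=  (1 ^ (0 | 0))    ⊢ ((c & (c | b)) ^ (1 ^ (0 | 0)))
(2) (c & (c | b))  =[absorb_and →]=  c    ⊢ (c ^ (1 ^ (0 | 0)))
(3) (0 | 0)  =[or_idem →]=  0    ⊢ (c ^ (1 ^ 0))
(4) (1 ^ 0)  =[xor_false →]=  1    ⊢ cost 5, within 5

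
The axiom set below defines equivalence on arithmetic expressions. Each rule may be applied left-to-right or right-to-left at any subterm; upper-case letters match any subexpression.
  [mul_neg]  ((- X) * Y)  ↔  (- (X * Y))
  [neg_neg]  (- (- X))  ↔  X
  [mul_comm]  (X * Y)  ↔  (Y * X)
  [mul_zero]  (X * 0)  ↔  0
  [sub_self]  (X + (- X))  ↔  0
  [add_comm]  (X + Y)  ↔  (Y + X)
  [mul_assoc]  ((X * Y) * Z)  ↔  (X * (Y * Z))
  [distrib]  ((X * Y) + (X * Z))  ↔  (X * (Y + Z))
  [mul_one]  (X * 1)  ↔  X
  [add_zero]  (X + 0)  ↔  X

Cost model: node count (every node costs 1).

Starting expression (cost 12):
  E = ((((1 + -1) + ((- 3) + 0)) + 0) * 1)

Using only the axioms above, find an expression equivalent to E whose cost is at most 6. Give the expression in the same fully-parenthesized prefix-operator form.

1. [add_zero →] ((- 3) + 0)  →  (- 3);  E = ((((1 + -1) + (- 3)) + 0) * 1)
2. [mul_one →] ((((1 + -1) + (- 3)) + 0) * 1)  →  (((1 + -1) + (- 3)) + 0)
3. [add_zero →] (((1 + -1) + (- 3)) + 0)  →  ((1 + -1) + (- 3));  cost 6 ≤ 6, done

((1 + -1) + (- 3))   [cost 6]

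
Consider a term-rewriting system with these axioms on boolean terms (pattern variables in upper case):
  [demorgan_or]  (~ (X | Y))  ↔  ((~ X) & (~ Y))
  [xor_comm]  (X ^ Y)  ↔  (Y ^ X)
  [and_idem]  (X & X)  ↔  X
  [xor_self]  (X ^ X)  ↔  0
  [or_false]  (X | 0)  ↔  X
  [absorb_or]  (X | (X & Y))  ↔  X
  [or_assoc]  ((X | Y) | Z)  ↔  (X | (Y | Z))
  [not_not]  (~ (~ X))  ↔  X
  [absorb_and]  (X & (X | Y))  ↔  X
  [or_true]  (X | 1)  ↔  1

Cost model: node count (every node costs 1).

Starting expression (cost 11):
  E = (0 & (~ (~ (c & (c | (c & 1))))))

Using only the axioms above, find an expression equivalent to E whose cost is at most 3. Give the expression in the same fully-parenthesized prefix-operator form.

(0 & c)   [cost 3]

step 1: absorb_or (→) rewrites (c | (c & 1)) into c, now (0 & (~ (~ (c & c))))
step 2: and_idem (→) rewrites (c & c) into c, now (0 & (~ (~ c)))
step 3: not_not (→) rewrites (~ (~ c)) into c, reaching cost 3 (bound 3)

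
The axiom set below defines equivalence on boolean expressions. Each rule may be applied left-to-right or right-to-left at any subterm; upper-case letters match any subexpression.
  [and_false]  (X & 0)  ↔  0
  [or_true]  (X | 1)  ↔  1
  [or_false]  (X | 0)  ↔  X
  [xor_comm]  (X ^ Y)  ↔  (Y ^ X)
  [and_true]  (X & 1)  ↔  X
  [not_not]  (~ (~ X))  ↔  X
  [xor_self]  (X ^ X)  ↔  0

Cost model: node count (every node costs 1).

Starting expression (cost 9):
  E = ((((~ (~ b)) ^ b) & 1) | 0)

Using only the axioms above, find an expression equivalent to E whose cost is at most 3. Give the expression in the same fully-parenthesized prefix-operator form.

(b ^ b)   [cost 3]

step 1: not_not (→) rewrites (~ (~ b)) into b, now (((b ^ b) & 1) | 0)
step 2: or_false (→) rewrites (((b ^ b) & 1) | 0) into ((b ^ b) & 1)
step 3: and_true (→) rewrites ((b ^ b) & 1) into (b ^ b), reaching cost 3 (bound 3)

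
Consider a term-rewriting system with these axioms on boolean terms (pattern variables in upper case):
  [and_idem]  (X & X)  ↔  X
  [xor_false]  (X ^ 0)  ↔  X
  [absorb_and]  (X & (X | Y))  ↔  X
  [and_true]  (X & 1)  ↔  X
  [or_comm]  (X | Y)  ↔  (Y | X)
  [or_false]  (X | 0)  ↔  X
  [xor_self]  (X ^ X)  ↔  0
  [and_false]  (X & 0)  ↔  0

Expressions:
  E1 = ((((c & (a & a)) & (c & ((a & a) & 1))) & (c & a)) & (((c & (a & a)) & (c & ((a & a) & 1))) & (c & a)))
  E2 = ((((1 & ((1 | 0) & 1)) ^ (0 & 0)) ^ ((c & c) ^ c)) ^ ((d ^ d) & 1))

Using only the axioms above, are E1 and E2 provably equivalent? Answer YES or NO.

NO

Every axiom is a valid identity, so a rewrite proof would force E1 and E2 to agree under every assignment.
At a=0, c=0, d=0: E1 = 0 but E2 = 1; they differ, so no derivation exists.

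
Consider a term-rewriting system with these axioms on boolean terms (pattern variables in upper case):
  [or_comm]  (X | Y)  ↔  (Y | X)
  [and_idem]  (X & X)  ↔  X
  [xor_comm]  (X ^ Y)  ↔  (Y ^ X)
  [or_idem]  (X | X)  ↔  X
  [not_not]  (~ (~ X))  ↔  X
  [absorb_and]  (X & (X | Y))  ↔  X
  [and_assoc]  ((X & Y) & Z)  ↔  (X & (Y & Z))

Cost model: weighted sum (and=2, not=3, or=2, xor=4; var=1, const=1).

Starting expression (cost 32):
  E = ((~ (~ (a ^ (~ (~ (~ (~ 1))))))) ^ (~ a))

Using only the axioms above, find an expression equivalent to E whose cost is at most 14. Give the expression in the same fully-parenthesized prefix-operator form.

((a ^ 1) ^ (~ a))   [cost 14]

step 1: not_not (→) rewrites (~ (~ (~ 1))) into (~ 1), now ((~ (~ (a ^ (~ (~ 1))))) ^ (~ a))
step 2: not_not (→) rewrites (~ (~ 1)) into 1, now ((~ (~ (a ^ 1))) ^ (~ a))
step 3: not_not (→) rewrites (~ (~ (a ^ 1))) into (a ^ 1), reaching cost 14 (bound 14)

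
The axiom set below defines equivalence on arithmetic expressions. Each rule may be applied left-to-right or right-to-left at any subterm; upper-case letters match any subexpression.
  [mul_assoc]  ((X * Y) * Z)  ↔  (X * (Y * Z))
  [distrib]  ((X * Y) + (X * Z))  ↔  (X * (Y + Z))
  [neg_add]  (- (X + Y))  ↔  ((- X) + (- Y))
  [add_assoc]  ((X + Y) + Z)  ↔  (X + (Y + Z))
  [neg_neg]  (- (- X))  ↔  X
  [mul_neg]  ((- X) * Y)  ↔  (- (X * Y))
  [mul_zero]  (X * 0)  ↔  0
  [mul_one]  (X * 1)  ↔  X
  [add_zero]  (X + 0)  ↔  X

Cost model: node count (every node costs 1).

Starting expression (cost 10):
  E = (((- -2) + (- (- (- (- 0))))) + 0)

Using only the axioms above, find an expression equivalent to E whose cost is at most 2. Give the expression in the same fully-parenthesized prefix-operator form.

1. [neg_neg →] (- (- (- 0)))  →  (- 0);  E = (((- -2) + (- (- 0))) + 0)
2. [neg_neg →] (- (- 0))  →  0;  E = (((- -2) + 0) + 0)
3. [add_zero →] ((- -2) + 0)  →  (- -2);  E = ((- -2) + 0)
4. [add_zero →] ((- -2) + 0)  →  (- -2);  cost 2 ≤ 2, done

(- -2)   [cost 2]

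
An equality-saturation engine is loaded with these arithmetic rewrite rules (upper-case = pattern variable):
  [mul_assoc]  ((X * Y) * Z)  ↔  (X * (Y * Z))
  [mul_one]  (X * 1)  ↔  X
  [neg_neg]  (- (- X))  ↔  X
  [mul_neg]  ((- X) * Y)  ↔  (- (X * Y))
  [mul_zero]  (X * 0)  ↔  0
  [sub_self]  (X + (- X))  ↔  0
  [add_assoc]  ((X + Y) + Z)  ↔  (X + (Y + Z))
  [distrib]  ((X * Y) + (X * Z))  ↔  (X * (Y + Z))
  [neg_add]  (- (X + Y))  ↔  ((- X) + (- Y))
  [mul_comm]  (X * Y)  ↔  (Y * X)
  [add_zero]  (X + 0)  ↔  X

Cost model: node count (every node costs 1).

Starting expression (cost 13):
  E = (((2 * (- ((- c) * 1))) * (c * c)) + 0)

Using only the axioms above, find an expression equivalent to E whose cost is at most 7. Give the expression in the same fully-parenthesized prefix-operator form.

((2 * c) * (c * c))   [cost 7]

1. [add_zero →] (((2 * (- ((- c) * 1))) * (c * c)) + 0)  →  ((2 * (- ((- c) * 1))) * (c * c))
2. [mul_one →] ((- c) * 1)  →  (- c);  E = ((2 * (- (- c))) * (c * c))
3. [neg_neg →] (- (- c))  →  c;  cost 7 ≤ 7, done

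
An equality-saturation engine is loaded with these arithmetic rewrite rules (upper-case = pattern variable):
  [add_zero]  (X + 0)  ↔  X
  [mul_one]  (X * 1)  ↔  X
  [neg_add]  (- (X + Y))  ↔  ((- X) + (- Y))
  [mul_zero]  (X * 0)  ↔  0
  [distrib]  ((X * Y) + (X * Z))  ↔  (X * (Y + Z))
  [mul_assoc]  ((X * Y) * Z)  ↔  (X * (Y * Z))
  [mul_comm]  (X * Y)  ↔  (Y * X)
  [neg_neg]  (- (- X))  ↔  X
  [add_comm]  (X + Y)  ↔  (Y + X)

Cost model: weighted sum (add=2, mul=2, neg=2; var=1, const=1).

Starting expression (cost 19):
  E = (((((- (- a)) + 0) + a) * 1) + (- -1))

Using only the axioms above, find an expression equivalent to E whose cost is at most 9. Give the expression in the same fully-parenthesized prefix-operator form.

((a + a) + (- -1))   [cost 9]

1. [mul_one →] ((((- (- a)) + 0) + a) * 1)  →  (((- (- a)) + 0) + a);  E = ((((- (- a)) + 0) + a) + (- -1))
2. [add_zero →] ((- (- a)) + 0)  →  (- (- a));  E = (((- (- a)) + a) + (- -1))
3. [neg_neg →] (- (- a))  →  a;  cost 9 ≤ 9, done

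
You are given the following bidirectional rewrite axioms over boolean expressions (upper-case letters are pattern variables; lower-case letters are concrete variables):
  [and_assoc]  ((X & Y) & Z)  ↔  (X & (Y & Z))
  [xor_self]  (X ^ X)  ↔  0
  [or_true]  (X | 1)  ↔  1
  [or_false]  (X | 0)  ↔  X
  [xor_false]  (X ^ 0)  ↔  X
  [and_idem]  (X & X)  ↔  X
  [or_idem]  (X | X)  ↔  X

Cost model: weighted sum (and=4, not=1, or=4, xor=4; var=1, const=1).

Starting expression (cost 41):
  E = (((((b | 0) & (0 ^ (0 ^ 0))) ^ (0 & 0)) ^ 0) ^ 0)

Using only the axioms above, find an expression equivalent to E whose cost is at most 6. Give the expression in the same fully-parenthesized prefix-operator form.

(b & 0)   [cost 6]

step 1: xor_false (→) rewrites (((((b | 0) & (0 ^ (0 ^ 0))) ^ (0 & 0)) ^ 0) ^ 0) into ((((b | 0) & (0 ^ (0 ^ 0))) ^ (0 & 0)) ^ 0)
step 2: xor_false (→) rewrites (0 ^ 0) into 0, now ((((b | 0) & (0 ^ 0)) ^ (0 & 0)) ^ 0)
step 3: and_idem (→) rewrites (0 & 0) into 0, now ((((b | 0) & (0 ^ 0)) ^ 0) ^ 0)
step 4: or_false (→) rewrites (b | 0) into b, now (((b & (0 ^ 0)) ^ 0) ^ 0)
step 5: xor_false (→) rewrites (((b & (0 ^ 0)) ^ 0) ^ 0) into ((b & (0 ^ 0)) ^ 0)
step 6: xor_false (→) rewrites (0 ^ 0) into 0, now ((b & 0) ^ 0)
step 7: xor_false (→) rewrites ((b & 0) ^ 0) into (b & 0), reaching cost 6 (bound 6)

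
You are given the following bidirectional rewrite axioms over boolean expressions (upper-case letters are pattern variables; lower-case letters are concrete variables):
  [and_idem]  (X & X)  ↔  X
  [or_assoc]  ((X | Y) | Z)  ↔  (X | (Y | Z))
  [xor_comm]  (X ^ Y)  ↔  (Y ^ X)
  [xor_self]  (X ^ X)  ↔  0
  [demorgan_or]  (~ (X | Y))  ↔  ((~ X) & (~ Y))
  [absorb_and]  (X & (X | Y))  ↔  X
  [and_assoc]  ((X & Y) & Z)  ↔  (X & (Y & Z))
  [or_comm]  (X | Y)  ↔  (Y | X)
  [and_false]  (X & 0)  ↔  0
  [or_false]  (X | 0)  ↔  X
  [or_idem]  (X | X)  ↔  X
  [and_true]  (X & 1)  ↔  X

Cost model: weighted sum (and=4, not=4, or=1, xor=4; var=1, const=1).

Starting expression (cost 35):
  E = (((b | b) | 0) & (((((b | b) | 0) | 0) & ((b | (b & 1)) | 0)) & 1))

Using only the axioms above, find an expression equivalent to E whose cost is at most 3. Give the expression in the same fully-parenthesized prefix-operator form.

(0 | b)   [cost 3]

step 1: and_true (→) rewrites (((((b | b) | 0) | 0) & ((b | (b & 1)) | 0)) & 1) into ((((b | b) | 0) | 0) & ((b | (b & 1)) | 0)), now (((b | b) | 0) & ((((b | b) | 0) | 0) & ((b | (b & 1)) | 0)))
step 2: and_true (→) rewrites (b & 1) into b, now (((b | b) | 0) & ((((b | b) | 0) | 0) & ((b | b) | 0)))
step 3: or_false (→) rewrites ((b | b) | 0) into (b | b), now (((b | b) | 0) & (((b | b) | 0) & ((b | b) | 0)))
step 4: and_idem (→) rewrites (((b | b) | 0) & ((b | b) | 0)) into ((b | b) | 0), now (((b | b) | 0) & ((b | b) | 0))
step 5: and_idem (→) rewrites (((b | b) | 0) & ((b | b) | 0)) into ((b | b) | 0)
step 6: or_comm (→) rewrites ((b | b) | 0) into (0 | (b | b))
step 7: or_idem (→) rewrites (b | b) into b, reaching cost 3 (bound 3)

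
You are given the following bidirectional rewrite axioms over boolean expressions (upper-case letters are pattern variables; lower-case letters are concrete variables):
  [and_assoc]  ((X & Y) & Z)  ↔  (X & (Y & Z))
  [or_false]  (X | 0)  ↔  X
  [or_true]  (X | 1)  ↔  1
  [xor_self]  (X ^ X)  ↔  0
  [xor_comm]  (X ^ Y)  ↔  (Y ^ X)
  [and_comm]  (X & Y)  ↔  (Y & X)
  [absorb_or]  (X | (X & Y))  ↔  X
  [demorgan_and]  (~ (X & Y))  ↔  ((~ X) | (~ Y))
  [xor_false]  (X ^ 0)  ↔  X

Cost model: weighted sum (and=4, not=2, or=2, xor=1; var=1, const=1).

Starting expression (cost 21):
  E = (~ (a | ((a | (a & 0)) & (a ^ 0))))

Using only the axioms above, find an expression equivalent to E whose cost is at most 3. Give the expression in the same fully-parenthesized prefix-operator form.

(~ a)   [cost 3]

1. [xor_false →] (a ^ 0)  →  a;  E = (~ (a | ((a | (a & 0)) & a)))
2. [absorb_or →] (a | (a & 0))  →  a;  E = (~ (a | (a & a)))
3. [absorb_or →] (a | (a & a))  →  a;  cost 3 ≤ 3, done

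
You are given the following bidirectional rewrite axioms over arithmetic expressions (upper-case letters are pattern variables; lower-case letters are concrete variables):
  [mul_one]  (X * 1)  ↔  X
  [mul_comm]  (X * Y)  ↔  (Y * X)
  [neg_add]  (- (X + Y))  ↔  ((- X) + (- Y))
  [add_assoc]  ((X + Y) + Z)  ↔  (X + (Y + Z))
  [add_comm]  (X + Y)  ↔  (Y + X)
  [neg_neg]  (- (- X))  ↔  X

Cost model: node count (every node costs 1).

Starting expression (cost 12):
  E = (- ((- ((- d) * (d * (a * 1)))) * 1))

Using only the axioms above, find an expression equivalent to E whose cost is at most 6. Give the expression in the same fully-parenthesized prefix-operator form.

1. [mul_one →] ((- ((- d) * (d * (a * 1)))) * 1)  →  (- ((- d) * (d * (a * 1))));  E = (- (- ((- d) * (d * (a * 1)))))
2. [mul_one →] (a * 1)  →  a;  E = (- (- ((- d) * (d * a))))
3. [neg_neg →] (- (- ((- d) * (d * a))))  →  ((- d) * (d * a));  cost 6 ≤ 6, done

((- d) * (d * a))   [cost 6]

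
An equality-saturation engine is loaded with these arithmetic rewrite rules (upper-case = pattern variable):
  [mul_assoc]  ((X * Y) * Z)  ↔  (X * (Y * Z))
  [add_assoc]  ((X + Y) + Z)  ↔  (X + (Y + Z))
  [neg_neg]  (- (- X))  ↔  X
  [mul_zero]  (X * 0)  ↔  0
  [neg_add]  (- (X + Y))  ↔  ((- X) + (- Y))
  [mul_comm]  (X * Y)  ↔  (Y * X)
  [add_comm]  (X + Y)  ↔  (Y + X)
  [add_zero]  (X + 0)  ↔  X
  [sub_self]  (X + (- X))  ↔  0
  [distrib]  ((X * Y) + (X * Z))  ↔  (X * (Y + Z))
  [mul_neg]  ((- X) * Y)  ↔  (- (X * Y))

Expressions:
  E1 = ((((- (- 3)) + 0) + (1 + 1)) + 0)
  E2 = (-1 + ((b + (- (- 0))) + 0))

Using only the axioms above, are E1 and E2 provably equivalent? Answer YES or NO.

The axioms are sound identities: if E1 ↔* E2 then E1 and E2 evaluate identically under any assignment.
Under b=0: E1 evaluates to 5, E2 to -1. Distinct ⇒ no rewrite sequence connects them.

NO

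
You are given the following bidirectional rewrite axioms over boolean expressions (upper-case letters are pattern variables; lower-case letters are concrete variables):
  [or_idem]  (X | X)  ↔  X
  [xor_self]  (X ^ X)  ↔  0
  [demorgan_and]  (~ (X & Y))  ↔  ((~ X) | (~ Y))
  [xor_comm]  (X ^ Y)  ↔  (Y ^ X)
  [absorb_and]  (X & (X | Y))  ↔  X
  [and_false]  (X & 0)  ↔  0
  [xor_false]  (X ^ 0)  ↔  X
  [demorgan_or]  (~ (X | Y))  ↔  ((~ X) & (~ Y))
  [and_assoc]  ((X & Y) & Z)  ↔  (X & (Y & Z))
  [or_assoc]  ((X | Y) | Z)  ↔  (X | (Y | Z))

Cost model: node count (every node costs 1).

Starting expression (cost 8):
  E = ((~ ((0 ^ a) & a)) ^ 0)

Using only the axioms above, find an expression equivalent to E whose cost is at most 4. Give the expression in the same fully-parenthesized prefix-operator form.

step 1: xor_false (→) rewrites ((~ ((0 ^ a) & a)) ^ 0) into (~ ((0 ^ a) & a))
step 2: xor_comm (→) rewrites (0 ^ a) into (a ^ 0), now (~ ((a ^ 0) & a))
step 3: xor_false (→) rewrites (a ^ 0) into a, reaching cost 4 (bound 4)

(~ (a & a))   [cost 4]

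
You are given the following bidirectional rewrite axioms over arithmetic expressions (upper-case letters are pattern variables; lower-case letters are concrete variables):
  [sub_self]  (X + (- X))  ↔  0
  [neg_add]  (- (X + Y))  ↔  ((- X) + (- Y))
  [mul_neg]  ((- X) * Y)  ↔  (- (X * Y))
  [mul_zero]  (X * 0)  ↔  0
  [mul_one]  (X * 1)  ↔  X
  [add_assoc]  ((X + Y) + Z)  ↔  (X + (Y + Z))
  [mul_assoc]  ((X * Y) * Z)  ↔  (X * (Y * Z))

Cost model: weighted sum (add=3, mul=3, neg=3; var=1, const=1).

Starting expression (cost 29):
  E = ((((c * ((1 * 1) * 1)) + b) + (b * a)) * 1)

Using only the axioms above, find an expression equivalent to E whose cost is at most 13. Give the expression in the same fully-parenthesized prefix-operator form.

((c + b) + (b * a))   [cost 13]

(1) (1 * 1)  =[mul_one →]=  1    ⊢ ((((c * (1 * 1)) + b) + (b * a)) * 1)
(2) ((((c * (1 * 1)) + b) + (b * a)) * 1)  =[mul_one →]=  (((c * (1 * 1)) + b) + (b * a))
(3) (1 * 1)  =[mul_one →]=  1    ⊢ (((c * 1) + b) + (b * a))
(4) (c * 1)  =[mul_one →]=  c    ⊢ cost 13, within 13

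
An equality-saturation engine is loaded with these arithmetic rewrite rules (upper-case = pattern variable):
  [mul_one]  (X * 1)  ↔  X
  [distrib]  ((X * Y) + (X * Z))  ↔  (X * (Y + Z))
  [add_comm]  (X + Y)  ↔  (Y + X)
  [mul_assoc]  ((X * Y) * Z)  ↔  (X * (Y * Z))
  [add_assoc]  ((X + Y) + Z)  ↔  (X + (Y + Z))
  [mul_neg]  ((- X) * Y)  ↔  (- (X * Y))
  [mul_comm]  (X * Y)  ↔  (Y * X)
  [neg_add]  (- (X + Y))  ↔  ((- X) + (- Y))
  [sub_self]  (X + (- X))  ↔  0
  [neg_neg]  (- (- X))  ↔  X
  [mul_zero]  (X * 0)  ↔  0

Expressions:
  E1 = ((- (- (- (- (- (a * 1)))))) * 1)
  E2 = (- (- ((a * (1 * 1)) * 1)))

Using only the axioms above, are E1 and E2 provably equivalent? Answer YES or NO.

All listed rules preserve value, hence provable equivalence implies equal values everywhere; look for a separating assignment.
a=1 gives E1 ↦ -1, E2 ↦ 1; values differ ⇒ not provably equivalent.

NO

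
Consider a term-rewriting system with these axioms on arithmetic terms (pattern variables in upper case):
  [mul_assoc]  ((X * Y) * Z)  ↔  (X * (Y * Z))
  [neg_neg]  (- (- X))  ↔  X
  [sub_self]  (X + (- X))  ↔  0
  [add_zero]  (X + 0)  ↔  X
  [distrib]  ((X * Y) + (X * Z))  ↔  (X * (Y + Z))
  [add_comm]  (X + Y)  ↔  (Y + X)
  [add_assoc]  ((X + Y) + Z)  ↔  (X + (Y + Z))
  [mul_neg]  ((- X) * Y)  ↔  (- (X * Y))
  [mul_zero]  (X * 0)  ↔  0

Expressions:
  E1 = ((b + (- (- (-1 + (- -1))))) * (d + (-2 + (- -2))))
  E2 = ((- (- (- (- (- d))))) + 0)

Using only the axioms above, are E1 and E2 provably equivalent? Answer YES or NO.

NO

The axioms are sound identities: if E1 ↔* E2 then E1 and E2 evaluate identically under any assignment.
Under b=0, d=1: E1 evaluates to 0, E2 to -1. Distinct ⇒ no rewrite sequence connects them.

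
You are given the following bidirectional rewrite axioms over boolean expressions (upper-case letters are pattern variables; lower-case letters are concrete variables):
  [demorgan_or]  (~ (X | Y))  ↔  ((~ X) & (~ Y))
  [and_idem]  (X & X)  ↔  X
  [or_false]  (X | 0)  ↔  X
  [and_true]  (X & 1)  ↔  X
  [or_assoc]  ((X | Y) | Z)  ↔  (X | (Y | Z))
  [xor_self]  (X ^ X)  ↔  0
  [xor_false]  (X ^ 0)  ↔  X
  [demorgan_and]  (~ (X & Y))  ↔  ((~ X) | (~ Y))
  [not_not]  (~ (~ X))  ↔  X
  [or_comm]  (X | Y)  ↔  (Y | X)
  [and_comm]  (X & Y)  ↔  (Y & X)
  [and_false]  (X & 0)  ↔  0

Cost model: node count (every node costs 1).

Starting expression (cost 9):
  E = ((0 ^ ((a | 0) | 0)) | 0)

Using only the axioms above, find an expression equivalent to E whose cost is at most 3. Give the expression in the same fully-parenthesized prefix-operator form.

(1) ((a | 0) | 0)  =[or_false →]=  (a | 0)    ⊢ ((0 ^ (a | 0)) | 0)
(2) ((0 ^ (a | 0)) | 0)  =[or_false →]=  (0 ^ (a | 0))
(3) (a | 0)  =[or_false →]=  a    ⊢ cost 3, within 3

(0 ^ a)   [cost 3]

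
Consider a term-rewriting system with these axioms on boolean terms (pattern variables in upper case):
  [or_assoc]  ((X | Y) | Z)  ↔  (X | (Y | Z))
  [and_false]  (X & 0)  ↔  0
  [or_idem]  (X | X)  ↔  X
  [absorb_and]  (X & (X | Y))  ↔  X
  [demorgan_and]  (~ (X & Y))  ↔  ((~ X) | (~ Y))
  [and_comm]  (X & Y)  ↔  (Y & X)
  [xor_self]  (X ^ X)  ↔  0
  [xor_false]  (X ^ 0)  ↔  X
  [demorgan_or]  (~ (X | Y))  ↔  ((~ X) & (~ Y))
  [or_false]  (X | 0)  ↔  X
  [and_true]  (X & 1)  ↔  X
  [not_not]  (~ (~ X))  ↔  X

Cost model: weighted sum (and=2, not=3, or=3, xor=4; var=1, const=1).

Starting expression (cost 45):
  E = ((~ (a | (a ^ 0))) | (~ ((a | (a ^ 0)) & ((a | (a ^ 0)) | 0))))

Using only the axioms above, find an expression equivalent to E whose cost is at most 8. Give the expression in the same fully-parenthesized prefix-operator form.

(~ (a | a))   [cost 8]

1. [absorb_and →] ((a | (a ^ 0)) & ((a | (a ^ 0)) | 0))  →  (a | (a ^ 0));  E = ((~ (a | (a ^ 0))) | (~ (a | (a ^ 0))))
2. [or_idem →] ((~ (a | (a ^ 0))) | (~ (a | (a ^ 0))))  →  (~ (a | (a ^ 0)))
3. [xor_false →] (a ^ 0)  →  a;  cost 8 ≤ 8, done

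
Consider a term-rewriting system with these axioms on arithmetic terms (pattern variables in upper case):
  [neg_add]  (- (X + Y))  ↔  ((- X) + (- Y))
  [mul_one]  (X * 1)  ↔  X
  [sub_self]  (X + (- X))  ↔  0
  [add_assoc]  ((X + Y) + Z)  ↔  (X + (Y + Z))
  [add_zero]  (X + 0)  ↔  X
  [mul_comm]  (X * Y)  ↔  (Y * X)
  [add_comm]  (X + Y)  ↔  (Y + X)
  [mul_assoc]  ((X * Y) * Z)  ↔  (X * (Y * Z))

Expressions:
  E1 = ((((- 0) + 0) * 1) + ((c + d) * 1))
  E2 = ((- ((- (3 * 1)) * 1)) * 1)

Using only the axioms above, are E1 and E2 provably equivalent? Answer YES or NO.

The axioms are sound identities: if E1 ↔* E2 then E1 and E2 evaluate identically under any assignment.
Under c=0, d=0: E1 evaluates to 0, E2 to 3. Distinct ⇒ no rewrite sequence connects them.

NO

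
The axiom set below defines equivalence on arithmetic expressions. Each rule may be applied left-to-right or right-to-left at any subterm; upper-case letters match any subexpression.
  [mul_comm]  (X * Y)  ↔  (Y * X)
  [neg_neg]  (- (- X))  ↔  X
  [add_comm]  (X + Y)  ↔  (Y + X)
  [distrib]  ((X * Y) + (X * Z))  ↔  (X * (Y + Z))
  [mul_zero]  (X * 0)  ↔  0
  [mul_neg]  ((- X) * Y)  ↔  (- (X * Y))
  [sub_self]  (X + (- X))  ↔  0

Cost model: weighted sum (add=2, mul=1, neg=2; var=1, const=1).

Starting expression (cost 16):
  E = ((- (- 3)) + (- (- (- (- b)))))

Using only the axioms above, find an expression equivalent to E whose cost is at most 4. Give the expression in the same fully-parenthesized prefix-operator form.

(1) (- (- b))  =[neg_neg →]=  b    ⊢ ((- (- 3)) + (- (- b)))
(2) (- (- b))  =[neg_neg →]=  b    ⊢ ((- (- 3)) + b)
(3) (- (- 3))  =[neg_neg →]=  3    ⊢ cost 4, within 4

(3 + b)   [cost 4]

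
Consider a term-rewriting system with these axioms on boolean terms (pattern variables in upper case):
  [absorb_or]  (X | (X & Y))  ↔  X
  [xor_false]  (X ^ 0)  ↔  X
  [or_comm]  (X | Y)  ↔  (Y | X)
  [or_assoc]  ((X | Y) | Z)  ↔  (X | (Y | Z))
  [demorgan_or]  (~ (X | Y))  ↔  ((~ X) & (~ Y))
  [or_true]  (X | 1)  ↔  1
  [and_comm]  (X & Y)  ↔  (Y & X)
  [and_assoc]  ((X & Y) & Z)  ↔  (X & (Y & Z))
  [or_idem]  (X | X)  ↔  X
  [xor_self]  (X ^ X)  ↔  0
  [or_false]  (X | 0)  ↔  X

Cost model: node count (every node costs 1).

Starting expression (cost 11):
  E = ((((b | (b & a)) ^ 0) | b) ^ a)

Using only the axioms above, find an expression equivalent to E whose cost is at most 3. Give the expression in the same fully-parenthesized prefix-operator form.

(b ^ a)   [cost 3]

step 1: xor_false (→) rewrites ((b | (b & a)) ^ 0) into (b | (b & a)), now (((b | (b & a)) | b) ^ a)
step 2: absorb_or (→) rewrites (b | (b & a)) into b, now ((b | b) ^ a)
step 3: or_idem (→) rewrites (b | b) into b, reaching cost 3 (bound 3)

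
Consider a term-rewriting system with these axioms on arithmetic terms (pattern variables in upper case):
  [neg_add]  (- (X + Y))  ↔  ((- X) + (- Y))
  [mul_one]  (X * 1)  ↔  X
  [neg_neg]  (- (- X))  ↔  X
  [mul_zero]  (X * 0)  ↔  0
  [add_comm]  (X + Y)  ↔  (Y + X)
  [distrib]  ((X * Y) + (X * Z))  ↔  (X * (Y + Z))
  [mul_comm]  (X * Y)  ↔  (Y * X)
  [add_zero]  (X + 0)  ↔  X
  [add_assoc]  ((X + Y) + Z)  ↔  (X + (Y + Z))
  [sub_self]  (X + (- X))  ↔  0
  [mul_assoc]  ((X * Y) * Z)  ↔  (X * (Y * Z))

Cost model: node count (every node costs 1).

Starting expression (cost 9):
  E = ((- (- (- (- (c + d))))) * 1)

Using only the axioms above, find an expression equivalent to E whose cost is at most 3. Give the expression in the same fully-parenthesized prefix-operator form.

1. [neg_neg →] (- (- (c + d)))  →  (c + d);  E = ((- (- (c + d))) * 1)
2. [mul_one →] ((- (- (c + d))) * 1)  →  (- (- (c + d)))
3. [neg_neg →] (- (- (c + d)))  →  (c + d);  cost 3 ≤ 3, done

(c + d)   [cost 3]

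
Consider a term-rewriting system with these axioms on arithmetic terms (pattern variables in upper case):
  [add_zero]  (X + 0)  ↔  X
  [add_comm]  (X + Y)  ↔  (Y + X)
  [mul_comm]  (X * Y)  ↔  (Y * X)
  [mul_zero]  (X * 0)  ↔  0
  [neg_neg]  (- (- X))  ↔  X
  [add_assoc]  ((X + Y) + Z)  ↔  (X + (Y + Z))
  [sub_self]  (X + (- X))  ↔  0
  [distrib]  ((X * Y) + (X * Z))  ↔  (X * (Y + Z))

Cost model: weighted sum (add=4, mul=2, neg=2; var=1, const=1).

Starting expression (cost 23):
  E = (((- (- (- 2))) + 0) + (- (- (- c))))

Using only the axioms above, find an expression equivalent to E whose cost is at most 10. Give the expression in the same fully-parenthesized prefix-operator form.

(1) (- (- 2))  =[neg_neg →]=  2    ⊢ (((- 2) + 0) + (- (- (- c))))
(2) (- (- c))  =[neg_neg →]=  c    ⊢ (((- 2) + 0) + (- c))
(3) ((- 2) + 0)  =[add_zero →]=  (- 2)    ⊢ cost 10, within 10

((- 2) + (- c))   [cost 10]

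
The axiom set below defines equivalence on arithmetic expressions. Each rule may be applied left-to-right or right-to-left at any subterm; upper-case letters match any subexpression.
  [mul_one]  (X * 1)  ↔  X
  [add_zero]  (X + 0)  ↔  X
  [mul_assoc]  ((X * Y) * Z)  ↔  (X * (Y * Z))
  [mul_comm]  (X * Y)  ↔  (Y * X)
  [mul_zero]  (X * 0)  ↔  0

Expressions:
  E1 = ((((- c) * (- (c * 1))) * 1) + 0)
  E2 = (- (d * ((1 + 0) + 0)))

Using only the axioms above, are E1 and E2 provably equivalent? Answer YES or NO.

Every axiom is a valid identity, so a rewrite proof would force E1 and E2 to agree under every assignment.
At c=0, d=1: E1 = 0 but E2 = -1; they differ, so no derivation exists.

NO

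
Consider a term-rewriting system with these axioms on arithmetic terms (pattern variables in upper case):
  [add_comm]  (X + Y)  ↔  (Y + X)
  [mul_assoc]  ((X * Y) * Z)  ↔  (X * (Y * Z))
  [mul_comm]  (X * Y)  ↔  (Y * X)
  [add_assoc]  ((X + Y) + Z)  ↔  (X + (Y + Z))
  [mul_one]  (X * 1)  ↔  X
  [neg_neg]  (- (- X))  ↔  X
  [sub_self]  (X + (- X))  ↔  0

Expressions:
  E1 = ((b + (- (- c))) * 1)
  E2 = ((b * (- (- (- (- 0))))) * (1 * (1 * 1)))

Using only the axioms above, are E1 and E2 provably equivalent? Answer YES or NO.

NO

Every axiom is a valid identity, so a rewrite proof would force E1 and E2 to agree under every assignment.
At b=0, c=1: E1 = 1 but E2 = 0; they differ, so no derivation exists.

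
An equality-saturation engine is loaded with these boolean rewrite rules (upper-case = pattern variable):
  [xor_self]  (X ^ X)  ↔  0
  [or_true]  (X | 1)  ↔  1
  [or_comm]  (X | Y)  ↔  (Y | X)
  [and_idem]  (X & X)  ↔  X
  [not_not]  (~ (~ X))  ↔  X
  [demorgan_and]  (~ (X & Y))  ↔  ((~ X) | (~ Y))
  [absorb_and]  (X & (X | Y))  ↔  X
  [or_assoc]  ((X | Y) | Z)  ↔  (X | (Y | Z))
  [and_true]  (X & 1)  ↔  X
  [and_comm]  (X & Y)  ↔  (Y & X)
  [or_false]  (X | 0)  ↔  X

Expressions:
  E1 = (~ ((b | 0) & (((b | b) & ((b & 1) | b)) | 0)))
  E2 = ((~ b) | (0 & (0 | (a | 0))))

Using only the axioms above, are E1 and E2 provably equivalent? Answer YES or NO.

step 1: and_true (→) rewrites (b & 1) into b, now (~ ((b | 0) & (((b | b) & (b | b)) | 0)))
step 2: or_false (→) rewrites (b | 0) into b, now (~ (b & (((b | b) & (b | b)) | 0)))
step 3: and_idem (→) rewrites ((b | b) & (b | b)) into (b | b), now (~ (b & ((b | b) | 0)))
step 4: or_false (→) rewrites ((b | b) | 0) into (b | b), now (~ (b & (b | b)))
step 5: absorb_and (→) rewrites (b & (b | b)) into b, now (~ b)
step 6: or_false (←) rewrites (~ b) into ((~ b) | 0)
step 7: absorb_and (←) rewrites 0 into (0 & (0 | a)), now ((~ b) | (0 & (0 | a)))
step 8: or_false (←) rewrites a into (a | 0), which is E2

YES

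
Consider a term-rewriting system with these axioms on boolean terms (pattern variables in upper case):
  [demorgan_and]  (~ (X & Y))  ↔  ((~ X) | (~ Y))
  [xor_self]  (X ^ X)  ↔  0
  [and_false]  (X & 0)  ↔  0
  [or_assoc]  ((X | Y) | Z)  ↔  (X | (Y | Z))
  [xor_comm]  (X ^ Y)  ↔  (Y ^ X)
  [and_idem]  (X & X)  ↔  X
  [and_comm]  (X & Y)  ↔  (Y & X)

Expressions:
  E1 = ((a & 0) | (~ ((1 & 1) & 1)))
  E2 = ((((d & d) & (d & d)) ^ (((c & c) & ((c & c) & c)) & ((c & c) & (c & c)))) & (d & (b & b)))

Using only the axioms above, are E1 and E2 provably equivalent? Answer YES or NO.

All listed rules preserve value, hence provable equivalence implies equal values everywhere; look for a separating assignment.
a=0, b=1, c=0, d=1 gives E1 ↦ 0, E2 ↦ 1; values differ ⇒ not provably equivalent.

NO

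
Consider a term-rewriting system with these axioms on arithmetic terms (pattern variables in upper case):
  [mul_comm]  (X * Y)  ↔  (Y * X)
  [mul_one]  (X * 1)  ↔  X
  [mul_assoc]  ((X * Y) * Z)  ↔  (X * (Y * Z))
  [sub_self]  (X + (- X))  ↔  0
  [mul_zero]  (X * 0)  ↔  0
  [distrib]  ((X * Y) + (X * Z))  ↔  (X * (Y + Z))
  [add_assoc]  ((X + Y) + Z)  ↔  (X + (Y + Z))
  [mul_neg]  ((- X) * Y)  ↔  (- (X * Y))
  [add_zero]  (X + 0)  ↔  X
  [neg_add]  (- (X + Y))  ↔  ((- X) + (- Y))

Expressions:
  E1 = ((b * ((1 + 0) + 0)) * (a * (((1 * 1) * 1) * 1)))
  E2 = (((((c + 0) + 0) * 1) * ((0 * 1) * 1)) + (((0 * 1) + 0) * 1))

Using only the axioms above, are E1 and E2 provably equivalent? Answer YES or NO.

Every axiom is a valid identity, so a rewrite proof would force E1 and E2 to agree under every assignment.
At a=1, b=1, c=0: E1 = 1 but E2 = 0; they differ, so no derivation exists.

NO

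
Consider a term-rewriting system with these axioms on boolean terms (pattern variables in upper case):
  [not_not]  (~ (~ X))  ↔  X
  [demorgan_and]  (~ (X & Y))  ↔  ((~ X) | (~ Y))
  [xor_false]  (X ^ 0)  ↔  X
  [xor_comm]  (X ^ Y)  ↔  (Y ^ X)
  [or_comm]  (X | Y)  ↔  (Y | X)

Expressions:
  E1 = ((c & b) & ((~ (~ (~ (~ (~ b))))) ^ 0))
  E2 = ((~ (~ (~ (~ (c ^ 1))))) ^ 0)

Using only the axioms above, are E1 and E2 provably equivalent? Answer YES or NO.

NO

All listed rules preserve value, hence provable equivalence implies equal values everywhere; look for a separating assignment.
b=0, c=0 gives E1 ↦ 0, E2 ↦ 1; values differ ⇒ not provably equivalent.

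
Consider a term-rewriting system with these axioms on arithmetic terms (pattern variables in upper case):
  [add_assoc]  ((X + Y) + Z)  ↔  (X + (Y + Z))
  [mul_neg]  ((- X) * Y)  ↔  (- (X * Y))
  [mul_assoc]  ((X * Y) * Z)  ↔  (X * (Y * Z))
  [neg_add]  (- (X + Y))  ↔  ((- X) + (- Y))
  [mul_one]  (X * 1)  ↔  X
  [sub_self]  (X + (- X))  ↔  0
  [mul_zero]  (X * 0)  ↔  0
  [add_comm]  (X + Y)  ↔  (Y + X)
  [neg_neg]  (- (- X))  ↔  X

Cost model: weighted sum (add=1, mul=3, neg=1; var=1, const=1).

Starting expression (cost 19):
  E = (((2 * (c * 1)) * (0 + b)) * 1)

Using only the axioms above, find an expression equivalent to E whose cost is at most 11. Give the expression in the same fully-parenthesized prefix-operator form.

((2 * c) * (b + 0))   [cost 11]

1. [mul_one →] (c * 1)  →  c;  E = (((2 * c) * (0 + b)) * 1)
2. [add_comm →] (0 + b)  →  (b + 0);  E = (((2 * c) * (b + 0)) * 1)
3. [mul_one →] (((2 * c) * (b + 0)) * 1)  →  ((2 * c) * (b + 0));  cost 11 ≤ 11, done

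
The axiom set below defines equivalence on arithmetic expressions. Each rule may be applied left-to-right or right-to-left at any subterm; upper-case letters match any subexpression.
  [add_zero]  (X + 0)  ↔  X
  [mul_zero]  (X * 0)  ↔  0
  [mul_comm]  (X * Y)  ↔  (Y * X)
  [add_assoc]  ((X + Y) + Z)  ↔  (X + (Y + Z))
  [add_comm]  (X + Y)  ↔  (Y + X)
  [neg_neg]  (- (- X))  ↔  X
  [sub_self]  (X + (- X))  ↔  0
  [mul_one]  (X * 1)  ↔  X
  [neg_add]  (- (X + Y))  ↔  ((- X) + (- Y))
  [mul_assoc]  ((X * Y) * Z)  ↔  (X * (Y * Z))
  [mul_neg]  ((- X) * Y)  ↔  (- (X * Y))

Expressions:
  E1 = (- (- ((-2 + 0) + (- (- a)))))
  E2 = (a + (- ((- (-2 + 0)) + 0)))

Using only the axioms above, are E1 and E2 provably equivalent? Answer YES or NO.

YES

1. [add_zero →] (-2 + 0)  →  -2;  E1 = (- (- (-2 + (- (- a)))))
2. [neg_neg →] (- (- (-2 + (- (- a)))))  →  (-2 + (- (- a)))
3. [neg_neg →] (- (- a))  →  a;  E1 = (-2 + a)
4. [neg_neg ←] -2  →  (- (- -2));  E1 = ((- (- -2)) + a)
5. [add_zero ←] (- -2)  →  ((- -2) + 0);  E1 = ((- ((- -2) + 0)) + a)
6. [add_comm →] ((- ((- -2) + 0)) + a)  →  (a + (- ((- -2) + 0)))
7. [add_zero ←] -2  →  (-2 + 0);  this is E2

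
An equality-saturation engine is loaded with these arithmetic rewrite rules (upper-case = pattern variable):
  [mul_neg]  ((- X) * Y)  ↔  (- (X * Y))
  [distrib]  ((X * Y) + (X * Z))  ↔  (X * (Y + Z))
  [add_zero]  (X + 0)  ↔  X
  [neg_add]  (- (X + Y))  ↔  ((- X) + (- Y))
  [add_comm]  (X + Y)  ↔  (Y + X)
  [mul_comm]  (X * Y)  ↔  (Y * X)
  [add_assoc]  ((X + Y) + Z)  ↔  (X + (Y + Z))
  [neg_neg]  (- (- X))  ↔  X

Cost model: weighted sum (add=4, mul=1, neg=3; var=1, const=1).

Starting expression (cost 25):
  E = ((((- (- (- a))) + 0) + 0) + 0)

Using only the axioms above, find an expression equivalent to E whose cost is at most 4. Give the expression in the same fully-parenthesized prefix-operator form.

(1) (((- (- (- a))) + 0) + 0)  =[add_zero →]=  ((- (- (- a))) + 0)    ⊢ (((- (- (- a))) + 0) + 0)
(2) (- (- (- a)))  =[neg_neg →]=  (- a)    ⊢ (((- a) + 0) + 0)
(3) ((- a) + 0)  =[add_zero →]=  (- a)    ⊢ ((- a) + 0)
(4) ((- a) + 0)  =[add_zero →]=  (- a)    ⊢ cost 4, within 4

(- a)   [cost 4]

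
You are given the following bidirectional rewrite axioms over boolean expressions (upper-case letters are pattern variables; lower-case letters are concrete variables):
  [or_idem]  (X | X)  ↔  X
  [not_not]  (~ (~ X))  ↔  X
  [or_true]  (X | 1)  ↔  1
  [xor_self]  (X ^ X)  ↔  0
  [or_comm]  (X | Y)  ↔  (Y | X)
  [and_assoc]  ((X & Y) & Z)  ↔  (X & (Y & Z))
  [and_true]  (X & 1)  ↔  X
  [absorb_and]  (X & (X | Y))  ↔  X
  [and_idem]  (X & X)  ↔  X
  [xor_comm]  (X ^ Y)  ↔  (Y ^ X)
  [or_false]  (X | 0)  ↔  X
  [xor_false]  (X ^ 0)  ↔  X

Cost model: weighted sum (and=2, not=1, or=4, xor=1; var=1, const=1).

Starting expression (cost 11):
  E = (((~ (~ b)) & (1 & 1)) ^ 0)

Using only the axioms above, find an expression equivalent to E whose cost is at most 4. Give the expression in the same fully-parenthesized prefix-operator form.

(b & 1)   [cost 4]

(1) (((~ (~ b)) & (1 & 1)) ^ 0)  =[xor_false →]=  ((~ (~ b)) & (1 & 1))
(2) (~ (~ b))  =[not_not →]=  b    ⊢ (b & (1 & 1))
(3) (1 & 1)  =[and_idem →]=  1    ⊢ cost 4, within 4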